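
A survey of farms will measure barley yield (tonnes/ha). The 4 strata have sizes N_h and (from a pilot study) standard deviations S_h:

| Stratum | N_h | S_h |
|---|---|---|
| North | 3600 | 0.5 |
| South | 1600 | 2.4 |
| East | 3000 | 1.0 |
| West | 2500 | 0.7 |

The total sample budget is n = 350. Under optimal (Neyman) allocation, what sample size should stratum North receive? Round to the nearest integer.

Neyman allocation: n_h = n · N_h S_h / Σ N_i S_i, with n = 350.
  stratum North: N_h·S_h = 3600·0.5 = 1800.00
  stratum South: N_h·S_h = 1600·2.4 = 3840.00
  stratum East: N_h·S_h = 3000·1.0 = 3000.00
  stratum West: N_h·S_h = 2500·0.7 = 1750.00
Σ N_h S_h = 10390.00
n for stratum North = 350·1800.00/10390.00 = 60.635 → 61

61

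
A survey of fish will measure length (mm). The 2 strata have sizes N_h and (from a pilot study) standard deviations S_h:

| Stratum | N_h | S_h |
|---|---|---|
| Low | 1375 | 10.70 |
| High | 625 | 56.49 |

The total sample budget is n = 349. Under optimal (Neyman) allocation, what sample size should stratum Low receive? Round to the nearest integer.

103

Neyman allocation: n_h = n · N_h S_h / Σ N_i S_i, with n = 349.
  stratum Low: N_h·S_h = 1375·10.70 = 14712.50
  stratum High: N_h·S_h = 625·56.49 = 35306.25
Σ N_h S_h = 50018.75
n for stratum Low = 349·14712.50/50018.75 = 102.655 → 103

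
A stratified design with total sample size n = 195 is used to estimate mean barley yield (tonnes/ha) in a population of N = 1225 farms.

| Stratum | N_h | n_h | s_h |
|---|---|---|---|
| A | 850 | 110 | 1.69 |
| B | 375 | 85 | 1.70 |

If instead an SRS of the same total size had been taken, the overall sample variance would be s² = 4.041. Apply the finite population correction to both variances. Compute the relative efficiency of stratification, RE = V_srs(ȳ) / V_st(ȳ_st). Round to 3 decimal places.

RE ≈ 1.305

V̂(ȳ_st) = Σ W_h² (1 − n_h/N_h) s_h²/n_h, with W_h = N_h/N and N = 1225:
  stratum A: (850/1225)²·(1 − 110/850)·1.69²/110 = 0.0108833
  stratum B: (375/1225)²·(1 − 85/375)·1.70²/85 = 0.00246397
V_st = 0.0133472
V_srs = (1 − 195/1225)·4.041/195 = 0.0174243
Relative efficiency = V_srs / V_st = 0.0174243/0.0133472 = 1.3055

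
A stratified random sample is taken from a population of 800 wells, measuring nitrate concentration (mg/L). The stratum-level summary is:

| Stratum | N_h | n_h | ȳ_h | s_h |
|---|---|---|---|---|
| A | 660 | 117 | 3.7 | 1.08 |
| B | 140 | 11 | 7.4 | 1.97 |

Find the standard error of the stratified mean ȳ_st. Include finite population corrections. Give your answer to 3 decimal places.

SE(ȳ_st) ≈ 0.125

V̂(ȳ_st) = Σ W_h² (1 − n_h/N_h) s_h²/n_h, with W_h = N_h/N and N = 800:
  stratum A: (660/800)²·(1 − 117/660)·1.08²/117 = 0.00558246
  stratum B: (140/800)²·(1 − 11/140)·1.97²/11 = 0.00995583
V̂(ȳ_st) = 0.0155383
SE(ȳ_st) = √0.0155383 = 0.124653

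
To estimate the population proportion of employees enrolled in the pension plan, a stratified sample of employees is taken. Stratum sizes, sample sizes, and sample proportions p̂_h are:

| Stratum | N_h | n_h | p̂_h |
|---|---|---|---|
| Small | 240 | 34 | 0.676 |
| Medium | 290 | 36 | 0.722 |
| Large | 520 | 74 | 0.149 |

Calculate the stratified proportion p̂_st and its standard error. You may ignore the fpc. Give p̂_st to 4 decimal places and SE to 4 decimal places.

N = 1050; stratum weights W_h = N_h/N.
p̂_st = Σ W_h p̂_h = (240·0.676 + 290·0.722 + 520·0.149)/1050 = 0.42771
V̂(p̂_st) = Σ W_h² p̂_h(1−p̂_h)/(n_h−1):
  stratum Small: (240/1050)²·0.676·0.324/33 = 0.000346754
  stratum Medium: (290/1050)²·0.722·0.278/35 = 0.000437453
  stratum Large: (520/1050)²·0.149·0.851/73 = 0.000426011
V̂(p̂_st) = 0.00121022; SE = √V̂ = 0.0347882

p̂_st ≈ 0.4277, SE ≈ 0.0348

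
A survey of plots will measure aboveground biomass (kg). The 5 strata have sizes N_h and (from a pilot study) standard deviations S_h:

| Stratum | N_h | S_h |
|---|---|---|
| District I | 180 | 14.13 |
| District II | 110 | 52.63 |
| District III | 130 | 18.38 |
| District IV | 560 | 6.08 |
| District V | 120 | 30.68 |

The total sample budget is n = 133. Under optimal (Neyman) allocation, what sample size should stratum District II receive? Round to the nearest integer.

Neyman allocation: n_h = n · N_h S_h / Σ N_i S_i, with n = 133.
  stratum District I: N_h·S_h = 180·14.13 = 2543.40
  stratum District II: N_h·S_h = 110·52.63 = 5789.30
  stratum District III: N_h·S_h = 130·18.38 = 2389.40
  stratum District IV: N_h·S_h = 560·6.08 = 3404.80
  stratum District V: N_h·S_h = 120·30.68 = 3681.60
Σ N_h S_h = 17808.50
n for stratum District II = 133·5789.30/17808.50 = 43.236 → 43

43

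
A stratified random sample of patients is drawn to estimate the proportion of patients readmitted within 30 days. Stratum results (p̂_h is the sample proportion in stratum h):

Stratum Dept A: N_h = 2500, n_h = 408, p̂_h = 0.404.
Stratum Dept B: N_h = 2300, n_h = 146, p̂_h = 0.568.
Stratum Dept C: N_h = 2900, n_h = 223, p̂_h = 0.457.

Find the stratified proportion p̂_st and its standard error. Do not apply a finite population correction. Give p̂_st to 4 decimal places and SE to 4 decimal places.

p̂_st ≈ 0.4729, SE ≈ 0.0193

N = 7700; stratum weights W_h = N_h/N.
p̂_st = Σ W_h p̂_h = (2500·0.404 + 2300·0.568 + 2900·0.457)/7700 = 0.47295
V̂(p̂_st) = Σ W_h² p̂_h(1−p̂_h)/(n_h−1):
  stratum Dept A: (2500/7700)²·0.404·0.596/407 = 6.23637e-05
  stratum Dept B: (2300/7700)²·0.568·0.432/145 = 0.000150987
  stratum Dept C: (2900/7700)²·0.457·0.543/222 = 0.000158554
V̂(p̂_st) = 0.000371904; SE = √V̂ = 0.0192848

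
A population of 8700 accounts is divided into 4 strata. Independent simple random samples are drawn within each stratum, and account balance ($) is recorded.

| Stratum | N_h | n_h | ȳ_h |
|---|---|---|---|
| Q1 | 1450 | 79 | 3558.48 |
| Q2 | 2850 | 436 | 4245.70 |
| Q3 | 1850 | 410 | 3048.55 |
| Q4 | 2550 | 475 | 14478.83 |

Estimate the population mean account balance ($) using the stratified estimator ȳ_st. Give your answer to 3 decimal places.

ȳ_st ≈ 6875.963

N = Σ N_h = 8700. Stratum weights W_h = N_h/N.
ȳ_st = (1450·3558.48 + 2850·4245.70 + 1850·3048.55 + 2550·14478.83) / 8700 = 6875.96264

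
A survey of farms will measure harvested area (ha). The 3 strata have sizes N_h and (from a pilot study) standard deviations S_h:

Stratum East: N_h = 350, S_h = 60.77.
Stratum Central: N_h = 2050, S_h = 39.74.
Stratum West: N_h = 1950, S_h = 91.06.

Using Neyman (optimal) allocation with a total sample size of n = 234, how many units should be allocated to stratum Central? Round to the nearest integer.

68

Neyman allocation: n_h = n · N_h S_h / Σ N_i S_i, with n = 234.
  stratum East: N_h·S_h = 350·60.77 = 21269.50
  stratum Central: N_h·S_h = 2050·39.74 = 81467.00
  stratum West: N_h·S_h = 1950·91.06 = 177567.00
Σ N_h S_h = 280303.50
n for stratum Central = 234·81467.00/280303.50 = 68.009 → 68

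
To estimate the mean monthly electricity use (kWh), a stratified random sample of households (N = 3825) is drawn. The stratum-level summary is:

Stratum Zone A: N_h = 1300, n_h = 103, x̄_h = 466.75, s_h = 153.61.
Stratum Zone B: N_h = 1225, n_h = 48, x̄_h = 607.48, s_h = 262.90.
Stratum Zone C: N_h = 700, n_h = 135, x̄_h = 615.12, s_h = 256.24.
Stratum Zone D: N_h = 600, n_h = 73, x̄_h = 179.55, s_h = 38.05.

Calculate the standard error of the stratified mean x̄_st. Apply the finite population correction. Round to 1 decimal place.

SE(x̄_st) ≈ 13.4

V̂(x̄_st) = Σ W_h² (1 − n_h/N_h) s_h²/n_h, with W_h = N_h/N and N = 3825:
  stratum Zone A: (1300/3825)²·(1 − 103/1300)·153.61²/103 = 24.3656
  stratum Zone B: (1225/3825)²·(1 − 48/1225)·262.90²/48 = 141.902
  stratum Zone C: (700/3825)²·(1 − 135/700)·256.24²/135 = 13.1475
  stratum Zone D: (600/3825)²·(1 − 73/600)·38.05²/73 = 0.428633
V̂(x̄_st) = 179.844
SE(x̄_st) = √179.844 = 13.4106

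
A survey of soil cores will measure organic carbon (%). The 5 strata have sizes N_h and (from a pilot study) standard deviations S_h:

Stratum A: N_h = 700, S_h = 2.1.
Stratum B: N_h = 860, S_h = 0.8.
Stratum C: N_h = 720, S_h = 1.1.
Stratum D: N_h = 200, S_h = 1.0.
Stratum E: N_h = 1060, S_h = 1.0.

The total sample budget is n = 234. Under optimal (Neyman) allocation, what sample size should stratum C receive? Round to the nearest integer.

44

Neyman allocation: n_h = n · N_h S_h / Σ N_i S_i, with n = 234.
  stratum A: N_h·S_h = 700·2.1 = 1470.00
  stratum B: N_h·S_h = 860·0.8 = 688.00
  stratum C: N_h·S_h = 720·1.1 = 792.00
  stratum D: N_h·S_h = 200·1.0 = 200.00
  stratum E: N_h·S_h = 1060·1.0 = 1060.00
Σ N_h S_h = 4210.00
n for stratum C = 234·792.00/4210.00 = 44.021 → 44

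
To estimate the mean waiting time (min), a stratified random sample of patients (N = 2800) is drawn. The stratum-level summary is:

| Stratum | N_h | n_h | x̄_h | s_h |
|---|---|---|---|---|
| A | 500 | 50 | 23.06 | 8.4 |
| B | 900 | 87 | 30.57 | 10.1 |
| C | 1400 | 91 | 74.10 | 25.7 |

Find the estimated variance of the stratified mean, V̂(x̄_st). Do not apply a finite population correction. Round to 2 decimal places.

V̂(x̄_st) ≈ 1.98

V̂(x̄_st) = Σ W_h² s_h²/n_h, with W_h = N_h/N and N = 2800:
  stratum A: (500/2800)²·8.4²/50 = 0.045
  stratum B: (900/2800)²·10.1²/87 = 0.121141
  stratum C: (1400/2800)²·25.7²/91 = 1.81453
V̂(x̄_st) = 1.98067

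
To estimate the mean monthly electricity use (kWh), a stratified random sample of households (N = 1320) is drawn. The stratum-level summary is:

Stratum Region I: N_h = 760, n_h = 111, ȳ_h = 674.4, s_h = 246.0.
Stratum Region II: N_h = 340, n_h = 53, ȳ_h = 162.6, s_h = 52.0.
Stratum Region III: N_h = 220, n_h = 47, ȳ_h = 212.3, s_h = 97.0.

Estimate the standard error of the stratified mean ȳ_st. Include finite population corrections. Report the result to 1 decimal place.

SE(ȳ_st) ≈ 12.7

V̂(ȳ_st) = Σ W_h² (1 − n_h/N_h) s_h²/n_h, with W_h = N_h/N and N = 1320:
  stratum Region I: (760/1320)²·(1 − 111/760)·246.0²/111 = 154.333
  stratum Region II: (340/1320)²·(1 − 53/340)·52.0²/53 = 2.85722
  stratum Region III: (220/1320)²·(1 − 47/220)·97.0²/47 = 4.37287
V̂(ȳ_st) = 161.563
SE(ȳ_st) = √161.563 = 12.7107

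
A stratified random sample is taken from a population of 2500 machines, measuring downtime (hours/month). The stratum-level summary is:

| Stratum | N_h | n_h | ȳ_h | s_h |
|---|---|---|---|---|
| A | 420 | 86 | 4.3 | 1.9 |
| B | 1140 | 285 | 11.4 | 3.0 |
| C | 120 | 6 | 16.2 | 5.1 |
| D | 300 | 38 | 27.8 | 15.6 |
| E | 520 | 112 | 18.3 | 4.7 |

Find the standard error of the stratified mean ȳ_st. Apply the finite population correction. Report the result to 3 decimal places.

SE(ȳ_st) ≈ 0.320

V̂(ȳ_st) = Σ W_h² (1 − n_h/N_h) s_h²/n_h, with W_h = N_h/N and N = 2500:
  stratum A: (420/2500)²·(1 − 86/420)·1.9²/86 = 0.00094216
  stratum B: (1140/2500)²·(1 − 285/1140)·3.0²/285 = 0.0049248
  stratum C: (120/2500)²·(1 − 6/120)·5.1²/6 = 0.00948845
  stratum D: (300/2500)²·(1 − 38/300)·15.6²/38 = 0.0805394
  stratum E: (520/2500)²·(1 − 112/520)·4.7²/112 = 0.00669516
V̂(ȳ_st) = 0.10259
SE(ȳ_st) = √0.10259 = 0.320297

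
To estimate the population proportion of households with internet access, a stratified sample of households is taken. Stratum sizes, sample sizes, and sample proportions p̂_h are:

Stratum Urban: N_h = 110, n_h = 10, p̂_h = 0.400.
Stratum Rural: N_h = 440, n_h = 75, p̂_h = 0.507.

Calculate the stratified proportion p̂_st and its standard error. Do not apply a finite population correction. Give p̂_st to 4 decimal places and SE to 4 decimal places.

p̂_st ≈ 0.4856, SE ≈ 0.0568

N = 550; stratum weights W_h = N_h/N.
p̂_st = Σ W_h p̂_h = (110·0.400 + 440·0.507)/550 = 0.48560
V̂(p̂_st) = Σ W_h² p̂_h(1−p̂_h)/(n_h−1):
  stratum Urban: (110/550)²·0.400·0.600/9 = 0.00106667
  stratum Rural: (440/550)²·0.507·0.493/74 = 0.00216174
V̂(p̂_st) = 0.00322841; SE = √V̂ = 0.0568191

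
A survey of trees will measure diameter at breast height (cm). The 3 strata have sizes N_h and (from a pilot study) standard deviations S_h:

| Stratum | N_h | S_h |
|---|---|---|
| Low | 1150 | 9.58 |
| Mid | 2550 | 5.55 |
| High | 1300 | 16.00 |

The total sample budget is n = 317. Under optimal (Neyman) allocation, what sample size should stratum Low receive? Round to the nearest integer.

Neyman allocation: n_h = n · N_h S_h / Σ N_i S_i, with n = 317.
  stratum Low: N_h·S_h = 1150·9.58 = 11017.00
  stratum Mid: N_h·S_h = 2550·5.55 = 14152.50
  stratum High: N_h·S_h = 1300·16.00 = 20800.00
Σ N_h S_h = 45969.50
n for stratum Low = 317·11017.00/45969.50 = 75.972 → 76

76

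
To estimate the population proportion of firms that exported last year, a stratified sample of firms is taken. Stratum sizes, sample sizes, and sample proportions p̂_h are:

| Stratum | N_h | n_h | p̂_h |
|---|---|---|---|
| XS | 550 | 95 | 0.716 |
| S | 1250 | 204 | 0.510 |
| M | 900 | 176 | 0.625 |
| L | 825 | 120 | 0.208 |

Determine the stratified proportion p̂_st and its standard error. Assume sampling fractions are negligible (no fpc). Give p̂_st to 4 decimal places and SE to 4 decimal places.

p̂_st ≈ 0.5008, SE ≈ 0.0193

N = 3525; stratum weights W_h = N_h/N.
p̂_st = Σ W_h p̂_h = (550·0.716 + 1250·0.510 + 900·0.625 + 825·0.208)/3525 = 0.50082
V̂(p̂_st) = Σ W_h² p̂_h(1−p̂_h)/(n_h−1):
  stratum XS: (550/3525)²·0.716·0.284/94 = 5.26636e-05
  stratum S: (1250/3525)²·0.510·0.490/203 = 0.0001548
  stratum M: (900/3525)²·0.625·0.375/175 = 8.73052e-05
  stratum L: (825/3525)²·0.208·0.792/119 = 7.58283e-05
V̂(p̂_st) = 0.000370597; SE = √V̂ = 0.0192509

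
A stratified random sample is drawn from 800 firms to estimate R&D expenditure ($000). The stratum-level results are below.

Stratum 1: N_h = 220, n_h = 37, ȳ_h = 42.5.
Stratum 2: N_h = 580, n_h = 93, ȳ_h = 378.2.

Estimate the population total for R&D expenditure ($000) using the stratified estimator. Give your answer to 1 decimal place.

τ̂_st = Σ N_h ȳ_h = 220·42.5 + 580·378.2 = 228706.0

τ̂_st ≈ 228706.0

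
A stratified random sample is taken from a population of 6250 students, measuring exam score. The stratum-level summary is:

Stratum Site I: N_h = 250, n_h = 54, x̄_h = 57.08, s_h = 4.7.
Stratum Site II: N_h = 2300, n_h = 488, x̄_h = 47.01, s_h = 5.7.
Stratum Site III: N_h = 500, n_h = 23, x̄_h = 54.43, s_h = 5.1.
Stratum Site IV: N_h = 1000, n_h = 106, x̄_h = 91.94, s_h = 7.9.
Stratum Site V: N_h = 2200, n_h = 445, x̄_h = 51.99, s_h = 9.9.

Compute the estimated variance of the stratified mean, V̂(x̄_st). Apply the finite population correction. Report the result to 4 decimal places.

V̂(x̄_st) = Σ W_h² (1 − n_h/N_h) s_h²/n_h, with W_h = N_h/N and N = 6250:
  stratum Site I: (250/6250)²·(1 − 54/250)·4.7²/54 = 0.000513143
  stratum Site II: (2300/6250)²·(1 − 488/2300)·5.7²/488 = 0.00710323
  stratum Site III: (500/6250)²·(1 − 23/500)·5.1²/23 = 0.00690464
  stratum Site IV: (1000/6250)²·(1 − 106/1000)·7.9²/106 = 0.0134749
  stratum Site V: (2200/6250)²·(1 − 445/2200)·9.9²/445 = 0.0217696
V̂(x̄_st) = 0.0497655

V̂(x̄_st) ≈ 0.0498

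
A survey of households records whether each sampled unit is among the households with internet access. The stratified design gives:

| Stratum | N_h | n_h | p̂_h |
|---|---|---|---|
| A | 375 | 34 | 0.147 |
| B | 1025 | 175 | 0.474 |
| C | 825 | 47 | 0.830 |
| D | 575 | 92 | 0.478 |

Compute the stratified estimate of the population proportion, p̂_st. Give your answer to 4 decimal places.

N = 2800; stratum weights W_h = N_h/N.
p̂_st = Σ W_h p̂_h = (375·0.147 + 1025·0.474 + 825·0.830 + 575·0.478)/2800 = 0.53592

p̂_st ≈ 0.5359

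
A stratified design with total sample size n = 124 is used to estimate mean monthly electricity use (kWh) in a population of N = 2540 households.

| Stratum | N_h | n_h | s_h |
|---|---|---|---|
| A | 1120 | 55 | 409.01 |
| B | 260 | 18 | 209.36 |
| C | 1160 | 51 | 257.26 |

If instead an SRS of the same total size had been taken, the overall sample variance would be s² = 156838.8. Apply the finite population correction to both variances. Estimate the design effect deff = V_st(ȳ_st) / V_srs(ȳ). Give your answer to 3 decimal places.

deff ≈ 0.702

V̂(ȳ_st) = Σ W_h² (1 − n_h/N_h) s_h²/n_h, with W_h = N_h/N and N = 2540:
  stratum A: (1120/2540)²·(1 − 55/1120)·409.01²/55 = 562.348
  stratum B: (260/2540)²·(1 − 18/260)·209.36²/18 = 23.7485
  stratum C: (1160/2540)²·(1 − 51/1160)·257.26²/51 = 258.76
V_st = 844.856
V_srs = (1 − 124/2540)·156838.8/124 = 1203.08
deff = V_st / V_srs = 844.856/1203.08 = 0.7022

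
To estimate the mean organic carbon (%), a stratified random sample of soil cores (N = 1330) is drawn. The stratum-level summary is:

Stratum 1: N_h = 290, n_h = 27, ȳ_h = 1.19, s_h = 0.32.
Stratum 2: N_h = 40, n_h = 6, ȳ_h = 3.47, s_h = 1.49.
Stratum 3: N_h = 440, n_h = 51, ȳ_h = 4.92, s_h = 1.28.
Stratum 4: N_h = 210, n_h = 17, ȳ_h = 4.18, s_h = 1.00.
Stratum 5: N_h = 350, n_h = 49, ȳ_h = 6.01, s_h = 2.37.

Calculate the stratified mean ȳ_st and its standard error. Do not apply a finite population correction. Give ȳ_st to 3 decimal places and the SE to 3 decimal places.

ȳ_st ≈ 4.233, SE ≈ 0.116

ȳ_st = Σ W_h ȳ_h = (290·1.19 + 40·3.47 + 440·4.92 + 210·4.18 + 350·6.01)/1330 = 4.23308
V̂(ȳ_st) = Σ W_h² s_h²/n_h, with W_h = N_h/N and N = 1330:
  stratum 1: (290/1330)²·0.32²/27 = 0.000180314
  stratum 2: (40/1330)²·1.49²/6 = 0.000334686
  stratum 3: (440/1330)²·1.28²/51 = 0.00351602
  stratum 4: (210/1330)²·1.00²/17 = 0.00146651
  stratum 5: (350/1330)²·2.37²/49 = 0.00793841
V̂(ȳ_st) = 0.0134359
SE(ȳ_st) = √0.0134359 = 0.115914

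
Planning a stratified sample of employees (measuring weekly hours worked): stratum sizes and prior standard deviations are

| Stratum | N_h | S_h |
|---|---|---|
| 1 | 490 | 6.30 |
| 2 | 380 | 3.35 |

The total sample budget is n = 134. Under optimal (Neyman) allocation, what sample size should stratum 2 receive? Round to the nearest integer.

39

Neyman allocation: n_h = n · N_h S_h / Σ N_i S_i, with n = 134.
  stratum 1: N_h·S_h = 490·6.30 = 3087.00
  stratum 2: N_h·S_h = 380·3.35 = 1273.00
Σ N_h S_h = 4360.00
n for stratum 2 = 134·1273.00/4360.00 = 39.124 → 39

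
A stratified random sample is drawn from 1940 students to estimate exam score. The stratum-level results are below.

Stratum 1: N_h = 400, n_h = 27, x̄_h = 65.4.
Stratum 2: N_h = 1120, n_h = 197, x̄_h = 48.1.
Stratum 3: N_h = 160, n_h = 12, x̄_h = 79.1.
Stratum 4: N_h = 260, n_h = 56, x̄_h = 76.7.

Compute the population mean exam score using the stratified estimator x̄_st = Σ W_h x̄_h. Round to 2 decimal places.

N = Σ N_h = 1940. Stratum weights W_h = N_h/N.
x̄_st = (400·65.4 + 1120·48.1 + 160·79.1 + 260·76.7) / 1940 = 58.0567

x̄_st ≈ 58.06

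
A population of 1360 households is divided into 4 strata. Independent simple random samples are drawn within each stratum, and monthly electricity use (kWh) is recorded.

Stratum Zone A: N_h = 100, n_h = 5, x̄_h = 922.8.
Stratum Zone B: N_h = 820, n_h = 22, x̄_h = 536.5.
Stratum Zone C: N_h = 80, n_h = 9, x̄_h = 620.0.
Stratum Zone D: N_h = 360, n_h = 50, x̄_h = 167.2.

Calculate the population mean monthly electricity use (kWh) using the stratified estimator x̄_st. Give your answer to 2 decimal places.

x̄_st ≈ 472.06

N = Σ N_h = 1360. Stratum weights W_h = N_h/N.
x̄_st = (100·922.8 + 820·536.5 + 80·620.0 + 360·167.2) / 1360 = 472.0603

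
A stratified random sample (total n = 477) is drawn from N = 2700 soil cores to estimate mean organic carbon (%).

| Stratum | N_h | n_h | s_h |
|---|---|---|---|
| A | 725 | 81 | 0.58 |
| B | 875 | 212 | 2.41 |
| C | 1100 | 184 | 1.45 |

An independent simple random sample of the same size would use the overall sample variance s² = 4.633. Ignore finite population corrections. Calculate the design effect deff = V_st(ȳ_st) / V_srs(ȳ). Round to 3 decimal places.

deff ≈ 0.522

V̂(ȳ_st) = Σ W_h² s_h²/n_h, with W_h = N_h/N and N = 2700:
  stratum A: (725/2700)²·0.58²/81 = 0.000299447
  stratum B: (875/2700)²·2.41²/212 = 0.00287731
  stratum C: (1100/2700)²·1.45²/184 = 0.0018966
V_st = 0.00507336
V_srs = s²/n = 4.633/477 = 0.00971279
deff = V_st / V_srs = 0.00507336/0.00971279 = 0.5223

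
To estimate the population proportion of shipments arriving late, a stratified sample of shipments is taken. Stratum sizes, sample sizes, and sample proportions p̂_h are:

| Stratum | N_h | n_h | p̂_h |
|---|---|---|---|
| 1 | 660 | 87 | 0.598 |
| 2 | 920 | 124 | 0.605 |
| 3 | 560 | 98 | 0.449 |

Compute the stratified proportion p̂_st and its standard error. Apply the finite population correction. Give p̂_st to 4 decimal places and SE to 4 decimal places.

p̂_st ≈ 0.5620, SE ≈ 0.0262

N = 2140; stratum weights W_h = N_h/N.
p̂_st = Σ W_h p̂_h = (660·0.598 + 920·0.605 + 560·0.449)/2140 = 0.56202
V̂(p̂_st) = Σ W_h² (1 − n_h/N_h) p̂_h(1−p̂_h)/(n_h−1):
  stratum 1: (660/2140)²·(1 − 87/660)·0.598·0.402/86 = 0.000230834
  stratum 2: (920/2140)²·(1 − 124/920)·0.605·0.395/123 = 0.000310685
  stratum 3: (560/2140)²·(1 − 98/560)·0.449·0.551/97 = 0.000144088
V̂(p̂_st) = 0.000685608; SE = √V̂ = 0.0261841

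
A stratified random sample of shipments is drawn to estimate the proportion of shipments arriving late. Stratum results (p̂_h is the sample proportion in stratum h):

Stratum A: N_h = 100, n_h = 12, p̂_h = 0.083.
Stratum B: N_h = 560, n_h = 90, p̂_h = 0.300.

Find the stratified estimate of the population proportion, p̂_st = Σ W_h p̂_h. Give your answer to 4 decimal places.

N = 660; stratum weights W_h = N_h/N.
p̂_st = Σ W_h p̂_h = (100·0.083 + 560·0.300)/660 = 0.26712

p̂_st ≈ 0.2671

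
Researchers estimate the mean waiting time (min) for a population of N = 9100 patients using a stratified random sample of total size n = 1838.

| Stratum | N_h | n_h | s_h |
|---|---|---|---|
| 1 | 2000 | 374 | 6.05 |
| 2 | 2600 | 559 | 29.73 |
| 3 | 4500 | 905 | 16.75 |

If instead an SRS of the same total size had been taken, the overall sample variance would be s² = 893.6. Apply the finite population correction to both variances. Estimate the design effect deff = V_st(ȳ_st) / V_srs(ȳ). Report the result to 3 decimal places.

deff ≈ 0.427

V̂(ȳ_st) = Σ W_h² (1 − n_h/N_h) s_h²/n_h, with W_h = N_h/N and N = 9100:
  stratum 1: (2000/9100)²·(1 − 374/2000)·6.05²/374 = 0.00384332
  stratum 2: (2600/9100)²·(1 − 559/2600)·29.73²/559 = 0.101324
  stratum 3: (4500/9100)²·(1 − 905/4500)·16.75²/905 = 0.0605633
V_st = 0.16573
V_srs = (1 − 1838/9100)·893.6/1838 = 0.387983
deff = V_st / V_srs = 0.16573/0.387983 = 0.4272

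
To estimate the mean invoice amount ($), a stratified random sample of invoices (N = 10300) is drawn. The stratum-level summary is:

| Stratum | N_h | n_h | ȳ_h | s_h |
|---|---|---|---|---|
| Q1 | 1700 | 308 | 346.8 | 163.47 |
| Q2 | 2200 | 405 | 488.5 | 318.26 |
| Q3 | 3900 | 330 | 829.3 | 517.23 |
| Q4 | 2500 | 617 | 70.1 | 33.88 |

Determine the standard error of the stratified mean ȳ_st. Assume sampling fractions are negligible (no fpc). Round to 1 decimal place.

V̂(ȳ_st) = Σ W_h² s_h²/n_h, with W_h = N_h/N and N = 10300:
  stratum Q1: (1700/10300)²·163.47²/308 = 2.36346
  stratum Q2: (2200/10300)²·318.26²/405 = 11.4099
  stratum Q3: (3900/10300)²·517.23²/330 = 116.227
  stratum Q4: (2500/10300)²·33.88²/617 = 0.109599
V̂(ȳ_st) = 130.11
SE(ȳ_st) = √130.11 = 11.4066

SE(ȳ_st) ≈ 11.4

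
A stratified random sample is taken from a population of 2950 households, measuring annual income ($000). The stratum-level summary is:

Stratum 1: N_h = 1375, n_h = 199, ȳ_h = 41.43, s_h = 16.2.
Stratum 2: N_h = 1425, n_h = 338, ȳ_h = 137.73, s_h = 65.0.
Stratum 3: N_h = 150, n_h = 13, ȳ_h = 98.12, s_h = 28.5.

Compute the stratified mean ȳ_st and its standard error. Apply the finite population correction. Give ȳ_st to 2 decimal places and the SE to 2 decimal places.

ȳ_st ≈ 90.83, SE ≈ 1.62

ȳ_st = Σ W_h ȳ_h = (1375·41.43 + 1425·137.73 + 150·98.12)/2950 = 90.83034
V̂(ȳ_st) = Σ W_h² (1 − n_h/N_h) s_h²/n_h, with W_h = N_h/N and N = 2950:
  stratum 1: (1375/2950)²·(1 − 199/1375)·16.2²/199 = 0.245043
  stratum 2: (1425/2950)²·(1 − 338/1425)·65.0²/338 = 2.2249
  stratum 3: (150/2950)²·(1 − 13/150)·28.5²/13 = 0.147541
V̂(ȳ_st) = 2.61748
SE(ȳ_st) = √2.61748 = 1.61786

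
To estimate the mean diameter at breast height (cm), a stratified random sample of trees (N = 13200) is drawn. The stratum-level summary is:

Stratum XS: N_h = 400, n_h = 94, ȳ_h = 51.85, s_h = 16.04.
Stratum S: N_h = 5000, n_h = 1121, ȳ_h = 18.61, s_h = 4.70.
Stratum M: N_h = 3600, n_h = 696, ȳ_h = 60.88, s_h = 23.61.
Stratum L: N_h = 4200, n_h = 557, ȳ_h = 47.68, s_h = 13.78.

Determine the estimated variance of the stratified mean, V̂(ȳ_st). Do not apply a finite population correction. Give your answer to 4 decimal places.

V̂(ȳ_st) = Σ W_h² s_h²/n_h, with W_h = N_h/N and N = 13200:
  stratum XS: (400/13200)²·16.04²/94 = 0.00251335
  stratum S: (5000/13200)²·4.70²/1121 = 0.00282737
  stratum M: (3600/13200)²·23.61²/696 = 0.0595717
  stratum L: (4200/13200)²·13.78²/557 = 0.0345139
V̂(ȳ_st) = 0.0994263

V̂(ȳ_st) ≈ 0.0994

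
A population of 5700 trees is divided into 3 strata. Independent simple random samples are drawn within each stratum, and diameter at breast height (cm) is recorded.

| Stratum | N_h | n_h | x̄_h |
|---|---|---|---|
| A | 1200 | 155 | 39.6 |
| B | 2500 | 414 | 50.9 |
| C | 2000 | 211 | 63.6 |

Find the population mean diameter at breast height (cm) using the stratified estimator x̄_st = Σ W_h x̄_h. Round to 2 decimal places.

N = Σ N_h = 5700. Stratum weights W_h = N_h/N.
x̄_st = (1200·39.6 + 2500·50.9 + 2000·63.6) / 5700 = 52.9772

x̄_st ≈ 52.98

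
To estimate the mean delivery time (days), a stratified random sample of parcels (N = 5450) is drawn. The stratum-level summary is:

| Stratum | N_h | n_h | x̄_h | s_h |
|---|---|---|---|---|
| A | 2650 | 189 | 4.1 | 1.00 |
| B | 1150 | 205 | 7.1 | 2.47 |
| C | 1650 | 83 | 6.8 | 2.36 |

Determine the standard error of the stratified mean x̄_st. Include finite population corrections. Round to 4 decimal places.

V̂(x̄_st) = Σ W_h² (1 − n_h/N_h) s_h²/n_h, with W_h = N_h/N and N = 5450:
  stratum A: (2650/5450)²·(1 − 189/2650)·1.00²/189 = 0.00116172
  stratum B: (1150/5450)²·(1 − 205/1150)·2.47²/205 = 0.00108887
  stratum C: (1650/5450)²·(1 − 83/1650)·2.36²/83 = 0.00584125
V̂(x̄_st) = 0.00809185
SE(x̄_st) = √0.00809185 = 0.0899547

SE(x̄_st) ≈ 0.0900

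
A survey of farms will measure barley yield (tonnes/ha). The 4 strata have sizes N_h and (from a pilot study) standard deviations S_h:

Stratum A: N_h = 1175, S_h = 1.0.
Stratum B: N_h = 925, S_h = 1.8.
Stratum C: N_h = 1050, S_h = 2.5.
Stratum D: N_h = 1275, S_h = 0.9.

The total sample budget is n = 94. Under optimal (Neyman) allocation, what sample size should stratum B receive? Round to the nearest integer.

Neyman allocation: n_h = n · N_h S_h / Σ N_i S_i, with n = 94.
  stratum A: N_h·S_h = 1175·1.0 = 1175.00
  stratum B: N_h·S_h = 925·1.8 = 1665.00
  stratum C: N_h·S_h = 1050·2.5 = 2625.00
  stratum D: N_h·S_h = 1275·0.9 = 1147.50
Σ N_h S_h = 6612.50
n for stratum B = 94·1665.00/6612.50 = 23.669 → 24

24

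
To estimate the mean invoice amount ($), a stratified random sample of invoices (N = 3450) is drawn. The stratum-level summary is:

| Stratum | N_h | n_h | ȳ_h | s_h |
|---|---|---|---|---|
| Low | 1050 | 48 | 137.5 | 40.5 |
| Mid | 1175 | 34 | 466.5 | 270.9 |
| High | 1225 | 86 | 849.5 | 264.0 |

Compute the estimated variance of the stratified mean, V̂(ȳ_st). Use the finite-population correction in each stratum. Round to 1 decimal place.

V̂(ȳ_st) ≈ 341.1

V̂(ȳ_st) = Σ W_h² (1 − n_h/N_h) s_h²/n_h, with W_h = N_h/N and N = 3450:
  stratum Low: (1050/3450)²·(1 − 48/1050)·40.5²/48 = 3.02056
  stratum Mid: (1175/3450)²·(1 − 34/1175)·270.9²/34 = 243.122
  stratum High: (1225/3450)²·(1 − 86/1225)·264.0²/86 = 95.0016
V̂(ȳ_st) = 341.144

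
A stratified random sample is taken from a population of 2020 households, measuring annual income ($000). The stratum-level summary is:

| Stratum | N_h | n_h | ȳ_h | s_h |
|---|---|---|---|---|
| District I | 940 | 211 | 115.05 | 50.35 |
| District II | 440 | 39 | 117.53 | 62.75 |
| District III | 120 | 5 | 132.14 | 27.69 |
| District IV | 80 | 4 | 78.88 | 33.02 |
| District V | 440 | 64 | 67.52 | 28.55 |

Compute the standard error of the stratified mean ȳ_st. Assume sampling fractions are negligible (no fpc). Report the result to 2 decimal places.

V̂(ȳ_st) = Σ W_h² s_h²/n_h, with W_h = N_h/N and N = 2020:
  stratum District I: (940/2020)²·50.35²/211 = 2.60177
  stratum District II: (440/2020)²·62.75²/39 = 4.79033
  stratum District III: (120/2020)²·27.69²/5 = 0.541172
  stratum District IV: (80/2020)²·33.02²/4 = 0.427535
  stratum District V: (440/2020)²·28.55²/64 = 0.604275
V̂(ȳ_st) = 8.96509
SE(ȳ_st) = √8.96509 = 2.99418

SE(ȳ_st) ≈ 2.99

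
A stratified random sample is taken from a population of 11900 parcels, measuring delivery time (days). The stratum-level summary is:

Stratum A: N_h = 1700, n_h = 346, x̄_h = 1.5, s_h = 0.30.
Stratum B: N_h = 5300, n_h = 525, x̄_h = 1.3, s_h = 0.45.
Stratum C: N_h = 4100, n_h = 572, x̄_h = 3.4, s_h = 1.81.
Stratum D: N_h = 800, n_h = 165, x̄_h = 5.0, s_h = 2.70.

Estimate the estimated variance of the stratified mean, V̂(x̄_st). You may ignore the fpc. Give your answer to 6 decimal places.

V̂(x̄_st) ≈ 0.000961

V̂(x̄_st) = Σ W_h² s_h²/n_h, with W_h = N_h/N and N = 11900:
  stratum A: (1700/11900)²·0.30²/346 = 5.30848e-06
  stratum B: (5300/11900)²·0.45²/525 = 7.65109e-05
  stratum C: (4100/11900)²·1.81²/572 = 0.000679884
  stratum D: (800/11900)²·2.70²/165 = 0.000199678
V̂(x̄_st) = 0.000961381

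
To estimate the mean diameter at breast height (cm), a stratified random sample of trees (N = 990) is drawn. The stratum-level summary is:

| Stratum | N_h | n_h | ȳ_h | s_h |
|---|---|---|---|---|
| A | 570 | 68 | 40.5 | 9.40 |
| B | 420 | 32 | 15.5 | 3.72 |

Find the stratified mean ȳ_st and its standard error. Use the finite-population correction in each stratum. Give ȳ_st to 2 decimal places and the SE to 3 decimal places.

ȳ_st ≈ 29.89, SE ≈ 0.672

ȳ_st = Σ W_h ȳ_h = (570·40.5 + 420·15.5)/990 = 29.89394
V̂(ȳ_st) = Σ W_h² (1 − n_h/N_h) s_h²/n_h, with W_h = N_h/N and N = 990:
  stratum A: (570/990)²·(1 − 68/570)·9.40²/68 = 0.379363
  stratum B: (420/990)²·(1 − 32/420)·3.72²/32 = 0.0719029
V̂(ȳ_st) = 0.451266
SE(ȳ_st) = √0.451266 = 0.671763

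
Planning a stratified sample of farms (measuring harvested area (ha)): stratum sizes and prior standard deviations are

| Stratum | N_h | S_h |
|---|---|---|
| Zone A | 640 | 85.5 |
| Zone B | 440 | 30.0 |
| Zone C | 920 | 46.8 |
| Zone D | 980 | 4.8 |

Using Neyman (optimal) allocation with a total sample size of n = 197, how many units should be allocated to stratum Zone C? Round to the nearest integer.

73

Neyman allocation: n_h = n · N_h S_h / Σ N_i S_i, with n = 197.
  stratum Zone A: N_h·S_h = 640·85.5 = 54720.00
  stratum Zone B: N_h·S_h = 440·30.0 = 13200.00
  stratum Zone C: N_h·S_h = 920·46.8 = 43056.00
  stratum Zone D: N_h·S_h = 980·4.8 = 4704.00
Σ N_h S_h = 115680.00
n for stratum Zone C = 197·43056.00/115680.00 = 73.323 → 73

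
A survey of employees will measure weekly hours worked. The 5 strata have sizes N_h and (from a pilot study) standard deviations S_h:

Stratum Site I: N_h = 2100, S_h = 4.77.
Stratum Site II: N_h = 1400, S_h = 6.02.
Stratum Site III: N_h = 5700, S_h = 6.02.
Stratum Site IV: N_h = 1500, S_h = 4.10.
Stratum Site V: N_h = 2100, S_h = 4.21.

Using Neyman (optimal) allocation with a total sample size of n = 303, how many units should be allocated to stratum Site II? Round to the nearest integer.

38

Neyman allocation: n_h = n · N_h S_h / Σ N_i S_i, with n = 303.
  stratum Site I: N_h·S_h = 2100·4.77 = 10017.00
  stratum Site II: N_h·S_h = 1400·6.02 = 8428.00
  stratum Site III: N_h·S_h = 5700·6.02 = 34314.00
  stratum Site IV: N_h·S_h = 1500·4.10 = 6150.00
  stratum Site V: N_h·S_h = 2100·4.21 = 8841.00
Σ N_h S_h = 67750.00
n for stratum Site II = 303·8428.00/67750.00 = 37.693 → 38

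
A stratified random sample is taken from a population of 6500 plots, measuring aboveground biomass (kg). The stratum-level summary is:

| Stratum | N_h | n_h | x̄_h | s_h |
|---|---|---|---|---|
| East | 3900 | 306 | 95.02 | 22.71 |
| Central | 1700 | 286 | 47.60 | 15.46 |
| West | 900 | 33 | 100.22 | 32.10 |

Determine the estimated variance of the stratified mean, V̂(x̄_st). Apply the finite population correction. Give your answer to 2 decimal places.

V̂(x̄_st) ≈ 1.18

V̂(x̄_st) = Σ W_h² (1 − n_h/N_h) s_h²/n_h, with W_h = N_h/N and N = 6500:
  stratum East: (3900/6500)²·(1 − 306/3900)·22.71²/306 = 0.559151
  stratum Central: (1700/6500)²·(1 − 286/1700)·15.46²/286 = 0.0475472
  stratum West: (900/6500)²·(1 − 33/900)·32.10²/33 = 0.576675
V̂(x̄_st) = 1.18337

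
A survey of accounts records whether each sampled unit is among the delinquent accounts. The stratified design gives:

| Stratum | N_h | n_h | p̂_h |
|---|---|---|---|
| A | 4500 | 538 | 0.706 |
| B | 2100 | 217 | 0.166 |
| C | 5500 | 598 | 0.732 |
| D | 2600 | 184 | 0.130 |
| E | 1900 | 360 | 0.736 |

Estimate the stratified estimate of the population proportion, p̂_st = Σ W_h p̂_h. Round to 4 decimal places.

p̂_st ≈ 0.5595

N = 16600; stratum weights W_h = N_h/N.
p̂_st = Σ W_h p̂_h = (4500·0.706 + 2100·0.166 + 5500·0.732 + 2600·0.130 + 1900·0.736)/16600 = 0.55952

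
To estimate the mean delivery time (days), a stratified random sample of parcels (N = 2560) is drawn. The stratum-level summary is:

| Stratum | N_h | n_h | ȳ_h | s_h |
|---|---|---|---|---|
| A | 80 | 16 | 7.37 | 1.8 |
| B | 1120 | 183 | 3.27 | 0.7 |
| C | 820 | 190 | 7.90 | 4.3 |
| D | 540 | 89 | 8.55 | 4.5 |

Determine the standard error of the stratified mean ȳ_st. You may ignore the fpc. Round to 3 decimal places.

SE(ȳ_st) ≈ 0.144

V̂(ȳ_st) = Σ W_h² s_h²/n_h, with W_h = N_h/N and N = 2560:
  stratum A: (80/2560)²·1.8²/16 = 0.000197754
  stratum B: (1120/2560)²·0.7²/183 = 0.000512509
  stratum C: (820/2560)²·4.3²/190 = 0.00998461
  stratum D: (540/2560)²·4.5²/89 = 0.0101238
V̂(ȳ_st) = 0.0208186
SE(ȳ_st) = √0.0208186 = 0.144287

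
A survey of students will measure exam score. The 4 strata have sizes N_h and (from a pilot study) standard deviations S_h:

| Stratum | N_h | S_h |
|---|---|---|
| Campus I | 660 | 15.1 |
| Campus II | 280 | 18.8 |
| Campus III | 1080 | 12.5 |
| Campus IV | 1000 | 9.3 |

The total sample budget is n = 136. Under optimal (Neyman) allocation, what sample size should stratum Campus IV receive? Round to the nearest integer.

33

Neyman allocation: n_h = n · N_h S_h / Σ N_i S_i, with n = 136.
  stratum Campus I: N_h·S_h = 660·15.1 = 9966.00
  stratum Campus II: N_h·S_h = 280·18.8 = 5264.00
  stratum Campus III: N_h·S_h = 1080·12.5 = 13500.00
  stratum Campus IV: N_h·S_h = 1000·9.3 = 9300.00
Σ N_h S_h = 38030.00
n for stratum Campus IV = 136·9300.00/38030.00 = 33.258 → 33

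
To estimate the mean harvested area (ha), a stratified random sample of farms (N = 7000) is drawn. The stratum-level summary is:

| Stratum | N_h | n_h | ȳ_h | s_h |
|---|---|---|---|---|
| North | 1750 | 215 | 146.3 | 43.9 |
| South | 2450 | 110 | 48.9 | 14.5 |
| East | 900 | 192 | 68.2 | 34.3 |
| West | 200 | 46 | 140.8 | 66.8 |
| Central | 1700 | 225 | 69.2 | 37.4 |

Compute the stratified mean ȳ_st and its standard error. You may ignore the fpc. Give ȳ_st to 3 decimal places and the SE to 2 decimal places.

ȳ_st = Σ W_h ȳ_h = (1750·146.3 + 2450·48.9 + 900·68.2 + 200·140.8 + 1700·69.2)/7000 = 83.28714
V̂(ȳ_st) = Σ W_h² s_h²/n_h, with W_h = N_h/N and N = 7000:
  stratum North: (1750/7000)²·43.9²/215 = 0.560235
  stratum South: (2450/7000)²·14.5²/110 = 0.234142
  stratum East: (900/7000)²·34.3²/192 = 0.101292
  stratum West: (200/7000)²·66.8²/46 = 0.0791879
  stratum Central: (1700/7000)²·37.4²/225 = 0.366659
V̂(ȳ_st) = 1.34152
SE(ȳ_st) = √1.34152 = 1.15824

ȳ_st ≈ 83.287, SE ≈ 1.16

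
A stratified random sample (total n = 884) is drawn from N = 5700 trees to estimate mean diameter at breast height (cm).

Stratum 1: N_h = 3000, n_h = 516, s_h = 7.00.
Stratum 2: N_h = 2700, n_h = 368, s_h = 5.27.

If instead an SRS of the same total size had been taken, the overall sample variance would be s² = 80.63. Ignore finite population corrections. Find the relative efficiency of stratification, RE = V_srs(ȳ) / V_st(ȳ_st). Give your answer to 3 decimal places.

V̂(ȳ_st) = Σ W_h² s_h²/n_h, with W_h = N_h/N and N = 5700:
  stratum 1: (3000/5700)²·7.00²/516 = 0.0263051
  stratum 2: (2700/5700)²·5.27²/368 = 0.0169337
V_st = 0.0432387
V_srs = s²/n = 80.63/884 = 0.0912104
Relative efficiency = V_srs / V_st = 0.0912104/0.0432387 = 2.1095

RE ≈ 2.109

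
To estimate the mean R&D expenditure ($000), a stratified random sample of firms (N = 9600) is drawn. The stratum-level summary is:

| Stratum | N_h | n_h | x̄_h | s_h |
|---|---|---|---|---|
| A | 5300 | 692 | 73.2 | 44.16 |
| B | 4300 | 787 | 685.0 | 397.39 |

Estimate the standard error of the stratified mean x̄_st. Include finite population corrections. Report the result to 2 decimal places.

V̂(x̄_st) = Σ W_h² (1 − n_h/N_h) s_h²/n_h, with W_h = N_h/N and N = 9600:
  stratum A: (5300/9600)²·(1 − 692/5300)·44.16²/692 = 0.746789
  stratum B: (4300/9600)²·(1 − 787/4300)·397.39²/787 = 32.89
V̂(x̄_st) = 33.6367
SE(x̄_st) = √33.6367 = 5.79972

SE(x̄_st) ≈ 5.80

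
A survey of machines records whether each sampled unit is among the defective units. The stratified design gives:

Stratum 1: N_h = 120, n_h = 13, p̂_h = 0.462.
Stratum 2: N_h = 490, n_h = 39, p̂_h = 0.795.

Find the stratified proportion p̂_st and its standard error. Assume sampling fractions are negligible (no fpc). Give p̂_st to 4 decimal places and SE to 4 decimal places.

p̂_st ≈ 0.7295, SE ≈ 0.0597

N = 610; stratum weights W_h = N_h/N.
p̂_st = Σ W_h p̂_h = (120·0.462 + 490·0.795)/610 = 0.72949
V̂(p̂_st) = Σ W_h² p̂_h(1−p̂_h)/(n_h−1):
  stratum 1: (120/610)²·0.462·0.538/12 = 0.000801578
  stratum 2: (490/610)²·0.795·0.205/38 = 0.00276739
V̂(p̂_st) = 0.00356896; SE = √V̂ = 0.0597408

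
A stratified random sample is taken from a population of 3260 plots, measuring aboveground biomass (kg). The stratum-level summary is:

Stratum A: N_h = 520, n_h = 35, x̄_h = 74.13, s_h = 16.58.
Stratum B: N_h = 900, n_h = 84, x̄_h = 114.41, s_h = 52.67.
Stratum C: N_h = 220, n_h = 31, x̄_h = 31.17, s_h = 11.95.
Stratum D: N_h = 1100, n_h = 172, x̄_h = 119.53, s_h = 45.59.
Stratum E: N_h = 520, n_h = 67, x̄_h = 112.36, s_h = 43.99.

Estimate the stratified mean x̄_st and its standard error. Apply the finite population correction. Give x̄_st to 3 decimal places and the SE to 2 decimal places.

x̄_st = Σ W_h x̄_h = (520·74.13 + 900·114.41 + 220·31.17 + 1100·119.53 + 520·112.36)/3260 = 103.76816
V̂(x̄_st) = Σ W_h² (1 − n_h/N_h) s_h²/n_h, with W_h = N_h/N and N = 3260:
  stratum A: (520/3260)²·(1 − 35/520)·16.58²/35 = 0.186385
  stratum B: (900/3260)²·(1 − 84/900)·52.67²/84 = 2.28215
  stratum C: (220/3260)²·(1 − 31/220)·11.95²/31 = 0.0180228
  stratum D: (1100/3260)²·(1 − 172/1100)·45.59²/172 = 1.16069
  stratum E: (520/3260)²·(1 − 67/520)·43.99²/67 = 0.640176
V̂(x̄_st) = 4.28743
SE(x̄_st) = √4.28743 = 2.07061

x̄_st ≈ 103.768, SE ≈ 2.07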